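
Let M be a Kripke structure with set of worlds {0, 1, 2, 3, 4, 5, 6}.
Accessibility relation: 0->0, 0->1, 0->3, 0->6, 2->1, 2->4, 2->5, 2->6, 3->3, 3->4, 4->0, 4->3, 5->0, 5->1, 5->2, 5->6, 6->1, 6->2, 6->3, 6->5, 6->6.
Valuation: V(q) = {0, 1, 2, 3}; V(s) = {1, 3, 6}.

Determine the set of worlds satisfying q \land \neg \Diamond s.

1

Let φ = q \land \neg \Diamond s. Evaluate φ at each world:
  0 (successors {0, 1, 3, 6}): φ is false.
  1 (successors ∅): φ is true.
  2 (successors {1, 4, 5, 6}): φ is false.
  3 (successors {3, 4}): φ is false.
  4 (successors {0, 3}): φ is false.
  5 (successors {0, 1, 2, 6}): φ is false.
  6 (successors {1, 2, 3, 5, 6}): φ is false.
For instance, at 5:
  At 5: q is false, \neg \Diamond s is false, so q \land \neg \Diamond s is false.
    At 5: \Diamond s is true, so \neg \Diamond s is false.
      At 5: \Diamond s requires s at some successor in {0, 1, 2, 6}.
        s holds at 1, so \Diamond s is true at 5.
Satisfying worlds: {1}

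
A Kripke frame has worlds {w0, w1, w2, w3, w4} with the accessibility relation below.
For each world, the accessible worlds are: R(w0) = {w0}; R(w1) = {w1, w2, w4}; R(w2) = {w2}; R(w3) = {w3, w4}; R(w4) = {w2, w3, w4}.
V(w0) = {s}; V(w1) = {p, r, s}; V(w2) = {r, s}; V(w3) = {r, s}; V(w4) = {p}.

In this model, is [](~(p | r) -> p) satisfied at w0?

Recall that []ψ holds at a world iff ψ holds at every accessible world, and <>ψ holds iff ψ holds at some accessible world.
At w0: [](~(p | r) -> p) requires ~(p | r) -> p at every successor {w0}.
  ~(p | r) -> p fails at w0, so [](~(p | r) -> p) is false at w0.

No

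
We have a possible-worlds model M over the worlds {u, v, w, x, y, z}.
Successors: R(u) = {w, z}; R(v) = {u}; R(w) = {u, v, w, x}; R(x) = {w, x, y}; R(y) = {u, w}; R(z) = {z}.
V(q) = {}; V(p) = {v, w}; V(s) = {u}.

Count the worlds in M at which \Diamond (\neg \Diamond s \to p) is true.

Let φ = \Diamond (\neg \Diamond s \to p). Evaluate φ at each world:
  u (successors {w, z}): φ is true.
  v (successors {u}): φ is false.
  w (successors {u, v, w, x}): φ is true.
  x (successors {w, x, y}): φ is true.
  y (successors {u, w}): φ is true.
  z (successors {z}): φ is false.
For instance, at x:
  At x: \Diamond (\neg \Diamond s \to p) requires \neg \Diamond s \to p at some successor in {w, x, y}.
    \neg \Diamond s \to p holds at w, so \Diamond (\neg \Diamond s \to p) is true at x.
      At w: \neg \Diamond s is false, p is true, so \neg \Diamond s \to p is true.
Satisfying worlds: {u, w, x, y}

4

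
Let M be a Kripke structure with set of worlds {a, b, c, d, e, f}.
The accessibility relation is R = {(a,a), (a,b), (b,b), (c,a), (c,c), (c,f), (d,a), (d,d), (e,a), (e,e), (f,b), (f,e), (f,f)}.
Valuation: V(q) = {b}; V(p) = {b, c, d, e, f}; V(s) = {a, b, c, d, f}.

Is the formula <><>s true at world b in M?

Yes

At b: <><>s requires <>s at some successor in {b}.
  <>s holds at b, so <><>s is true at b.
    At b: <>s requires s at some successor in {b}.
      s holds at b, so <>s is true at b.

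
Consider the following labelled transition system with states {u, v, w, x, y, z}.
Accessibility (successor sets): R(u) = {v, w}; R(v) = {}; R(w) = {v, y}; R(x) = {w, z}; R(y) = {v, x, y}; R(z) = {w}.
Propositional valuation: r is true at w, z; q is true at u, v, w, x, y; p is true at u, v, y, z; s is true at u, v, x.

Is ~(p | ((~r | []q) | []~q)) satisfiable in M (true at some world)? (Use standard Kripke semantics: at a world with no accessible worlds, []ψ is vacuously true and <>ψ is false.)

Let φ = ~(p | ((~r | []q) | []~q)). Evaluate φ at each world:
  u (successors {v, w}): φ is false.
  v (successors ∅): φ is false.
  w (successors {v, y}): φ is false.
  x (successors {w, z}): φ is false.
  y (successors {v, x, y}): φ is false.
  z (successors {w}): φ is false.
For instance, at x:
  At x: p | ((~r | []q) | []~q) is true, so ~(p | ((~r | []q) | []~q)) is false.
    At x: p is false, (~r | []q) | []~q is true, so p | ((~r | []q) | []~q) is true.
      At x: ~r | []q is true, []~q is false, so (~r | []q) | []~q is true.

No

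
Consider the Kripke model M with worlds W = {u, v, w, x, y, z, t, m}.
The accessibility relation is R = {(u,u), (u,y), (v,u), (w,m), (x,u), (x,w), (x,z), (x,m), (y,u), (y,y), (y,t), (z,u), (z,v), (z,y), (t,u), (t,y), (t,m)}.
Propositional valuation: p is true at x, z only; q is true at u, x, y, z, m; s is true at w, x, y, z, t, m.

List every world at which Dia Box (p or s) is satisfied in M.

w, x, t

Let φ = Dia Box (p or s). Evaluate φ at each world:
  u (successors {u, y}): φ is false.
  v (successors {u}): φ is false.
  w (successors {m}): φ is true.
  x (successors {u, w, z, m}): φ is true.
  y (successors {u, y, t}): φ is false.
  z (successors {u, v, y}): φ is false.
  t (successors {u, y, m}): φ is true.
  m (successors ∅): φ is false.
For instance, at y:
  At y: Dia Box (p or s) requires Box (p or s) at some successor in {u, y, t}.
    At u: Box (p or s) is false.
    At y: Box (p or s) is false.
    At t: Box (p or s) is false.
  So Dia Box (p or s) is false at y.
Satisfying worlds: {w, x, t}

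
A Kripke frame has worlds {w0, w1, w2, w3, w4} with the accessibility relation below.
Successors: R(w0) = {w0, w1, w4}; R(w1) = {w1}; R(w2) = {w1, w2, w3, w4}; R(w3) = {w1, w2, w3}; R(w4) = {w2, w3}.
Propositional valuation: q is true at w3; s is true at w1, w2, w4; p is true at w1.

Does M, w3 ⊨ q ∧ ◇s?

At w3: q is true, ◇s is true, so q ∧ ◇s is true.
  At w3: ◇s requires s at some successor in {w1, w2, w3}.
    s holds at w1, so ◇s is true at w3.

Yes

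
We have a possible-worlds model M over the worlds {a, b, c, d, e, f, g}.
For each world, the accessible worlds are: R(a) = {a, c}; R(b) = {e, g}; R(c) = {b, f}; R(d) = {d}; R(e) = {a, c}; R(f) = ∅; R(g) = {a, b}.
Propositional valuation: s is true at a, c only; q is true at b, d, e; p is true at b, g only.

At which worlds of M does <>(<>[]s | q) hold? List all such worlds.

a, b, c, d, e, g

Recall that []ψ holds at a world iff ψ holds at every accessible world, and <>ψ holds iff ψ holds at some accessible world.
Let φ = <>(<>[]s | q). Evaluate φ at each world:
  a (successors {a, c}): φ is true.
  b (successors {e, g}): φ is true.
  c (successors {b, f}): φ is true.
  d (successors {d}): φ is true.
  e (successors {a, c}): φ is true.
  f (successors ∅): φ is false.
  g (successors {a, b}): φ is true.
For instance, at a:
  At a: <>(<>[]s | q) requires <>[]s | q at some successor in {a, c}.
    <>[]s | q holds at a, so <>(<>[]s | q) is true at a.
      At a: <>[]s is true, q is false, so <>[]s | q is true.
Satisfying worlds: {a, b, c, d, e, g}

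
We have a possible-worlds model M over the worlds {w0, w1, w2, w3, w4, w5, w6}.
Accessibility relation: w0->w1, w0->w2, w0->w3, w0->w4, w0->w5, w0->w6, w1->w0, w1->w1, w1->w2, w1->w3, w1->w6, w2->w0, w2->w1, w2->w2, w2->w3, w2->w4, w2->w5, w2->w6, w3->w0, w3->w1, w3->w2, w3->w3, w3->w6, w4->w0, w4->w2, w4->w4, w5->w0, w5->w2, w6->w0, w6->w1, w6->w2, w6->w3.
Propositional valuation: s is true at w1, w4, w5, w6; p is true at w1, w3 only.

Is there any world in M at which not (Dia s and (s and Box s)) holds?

Let φ = not (Dia s and (s and Box s)). Evaluate φ at each world:
  w0 (successors {w1, w2, w3, w4, w5, w6}): φ is true.
  w1 (successors {w0, w1, w2, w3, w6}): φ is true.
  w2 (successors {w0, w1, w2, w3, w4, w5, w6}): φ is true.
  w3 (successors {w0, w1, w2, w3, w6}): φ is true.
  w4 (successors {w0, w2, w4}): φ is true.
  w5 (successors {w0, w2}): φ is true.
  w6 (successors {w0, w1, w2, w3}): φ is true.
Detail at w0 (witness):
  At w0: Dia s and (s and Box s) is false, so not (Dia s and (s and Box s)) is true.
    At w0: Dia s is true, s and Box s is false, so Dia s and (s and Box s) is false.
      At w0: Dia s requires s at some successor in {w1, w2, w3, w4, w5, w6}.
        s holds at w1, so Dia s is true at w0.
      At w0: s is false, Box s is false, so s and Box s is false.

Yes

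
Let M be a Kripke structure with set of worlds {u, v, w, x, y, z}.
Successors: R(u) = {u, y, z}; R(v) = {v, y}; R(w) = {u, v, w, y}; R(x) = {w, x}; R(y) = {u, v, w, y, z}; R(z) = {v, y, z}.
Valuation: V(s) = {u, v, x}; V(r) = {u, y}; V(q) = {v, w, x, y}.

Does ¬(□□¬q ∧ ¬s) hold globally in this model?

Yes

Recall that □ψ holds at a world iff ψ holds at every accessible world, and ◇ψ holds iff ψ holds at some accessible world.
Let φ = ¬(□□¬q ∧ ¬s). Evaluate φ at each world:
  u (successors {u, y, z}): φ is true.
  v (successors {v, y}): φ is true.
  w (successors {u, v, w, y}): φ is true.
  x (successors {w, x}): φ is true.
  y (successors {u, v, w, y, z}): φ is true.
  z (successors {v, y, z}): φ is true.
For instance, at x:
  At x: □□¬q ∧ ¬s is false, so ¬(□□¬q ∧ ¬s) is true.
    At x: □□¬q is false, ¬s is false, so □□¬q ∧ ¬s is false.
      At x: □□¬q requires □¬q at every successor {w, x}.
        □¬q fails at w, so □□¬q is false at x.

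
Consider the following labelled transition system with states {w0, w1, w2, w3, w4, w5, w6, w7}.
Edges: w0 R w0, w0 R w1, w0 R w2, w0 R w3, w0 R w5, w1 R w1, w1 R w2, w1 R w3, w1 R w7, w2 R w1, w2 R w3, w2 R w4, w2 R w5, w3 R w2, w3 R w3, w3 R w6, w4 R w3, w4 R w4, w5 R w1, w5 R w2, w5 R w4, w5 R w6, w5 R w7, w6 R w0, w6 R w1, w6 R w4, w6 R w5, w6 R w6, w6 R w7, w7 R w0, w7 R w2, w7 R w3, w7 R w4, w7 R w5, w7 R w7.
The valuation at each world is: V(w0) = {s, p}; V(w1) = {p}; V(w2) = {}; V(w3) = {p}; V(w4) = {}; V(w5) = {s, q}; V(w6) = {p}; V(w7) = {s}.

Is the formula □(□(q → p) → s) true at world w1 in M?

No

At w1: □(□(q → p) → s) requires □(q → p) → s at every successor {w1, w2, w3, w7}.
  □(q → p) → s fails at w1, so □(□(q → p) → s) is false at w1.
    At w1: □(q → p) is true, s is false, so □(q → p) → s is false.
      At w1: □(q → p) requires q → p at every successor {w1, w2, w3, w7}.
        At w1: q → p is true.
        At w2: q → p is true.
        At w3: q → p is true.
        At w7: q → p is true.
      So □(q → p) is true at w1.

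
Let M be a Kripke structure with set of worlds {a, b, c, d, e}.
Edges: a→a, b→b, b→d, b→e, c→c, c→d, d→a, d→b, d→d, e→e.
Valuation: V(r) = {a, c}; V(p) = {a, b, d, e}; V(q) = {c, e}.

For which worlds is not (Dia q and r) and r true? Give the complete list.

a

Recall that Dia ψ holds at a world iff ψ holds at some accessible world.
Let φ = not (Dia q and r) and r. Evaluate φ at each world:
  a (successors {a}): φ is true.
  b (successors {b, d, e}): φ is false.
  c (successors {c, d}): φ is false.
  d (successors {a, b, d}): φ is false.
  e (successors {e}): φ is false.
For instance, at b:
  At b: not (Dia q and r) is true, r is false, so not (Dia q and r) and r is false.
    At b: Dia q and r is false, so not (Dia q and r) is true.
      At b: Dia q is true, r is false, so Dia q and r is false.
Satisfying worlds: {a}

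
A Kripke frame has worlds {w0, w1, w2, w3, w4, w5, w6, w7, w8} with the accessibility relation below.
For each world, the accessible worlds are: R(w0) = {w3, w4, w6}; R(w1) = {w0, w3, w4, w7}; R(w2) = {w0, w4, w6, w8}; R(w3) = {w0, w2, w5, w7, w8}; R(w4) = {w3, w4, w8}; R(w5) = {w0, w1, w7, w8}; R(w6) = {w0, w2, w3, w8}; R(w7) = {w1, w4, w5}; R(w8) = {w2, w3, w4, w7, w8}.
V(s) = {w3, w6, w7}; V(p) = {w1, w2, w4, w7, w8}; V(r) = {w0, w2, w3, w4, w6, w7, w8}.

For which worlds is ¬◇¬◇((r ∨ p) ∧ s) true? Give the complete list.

w0, w2, w4, w6, w7

Let φ = ¬◇¬◇((r ∨ p) ∧ s). Evaluate φ at each world:
  w0 (successors {w3, w4, w6}): φ is true.
  w1 (successors {w0, w3, w4, w7}): φ is false.
  w2 (successors {w0, w4, w6, w8}): φ is true.
  w3 (successors {w0, w2, w5, w7, w8}): φ is false.
  w4 (successors {w3, w4, w8}): φ is true.
  w5 (successors {w0, w1, w7, w8}): φ is false.
  w6 (successors {w0, w2, w3, w8}): φ is true.
  w7 (successors {w1, w4, w5}): φ is true.
  w8 (successors {w2, w3, w4, w7, w8}): φ is false.
For instance, at w0:
  At w0: ◇¬◇((r ∨ p) ∧ s) is false, so ¬◇¬◇((r ∨ p) ∧ s) is true.
    At w0: ◇¬◇((r ∨ p) ∧ s) requires ¬◇((r ∨ p) ∧ s) at some successor in {w3, w4, w6}.
      At w3: ¬◇((r ∨ p) ∧ s) is false.
      At w4: ¬◇((r ∨ p) ∧ s) is false.
      At w6: ¬◇((r ∨ p) ∧ s) is false.
    So ◇¬◇((r ∨ p) ∧ s) is false at w0.
Satisfying worlds: {w0, w2, w4, w6, w7}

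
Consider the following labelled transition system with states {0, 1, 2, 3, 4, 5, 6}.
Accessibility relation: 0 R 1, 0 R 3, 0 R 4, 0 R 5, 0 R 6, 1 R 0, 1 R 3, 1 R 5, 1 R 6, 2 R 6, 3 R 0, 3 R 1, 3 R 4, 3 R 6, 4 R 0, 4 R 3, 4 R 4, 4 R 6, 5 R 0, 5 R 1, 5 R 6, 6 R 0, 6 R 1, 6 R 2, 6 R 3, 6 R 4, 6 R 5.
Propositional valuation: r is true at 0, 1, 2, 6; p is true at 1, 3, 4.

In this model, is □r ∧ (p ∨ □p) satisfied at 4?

At 4: □r is false, p ∨ □p is true, so □r ∧ (p ∨ □p) is false.
  At 4: □r requires r at every successor {0, 3, 4, 6}.
    r fails at 3, so □r is false at 4.
  At 4: p is true, □p is false, so p ∨ □p is true.
    At 4: □p requires p at every successor {0, 3, 4, 6}.
      p fails at 0, so □p is false at 4.

No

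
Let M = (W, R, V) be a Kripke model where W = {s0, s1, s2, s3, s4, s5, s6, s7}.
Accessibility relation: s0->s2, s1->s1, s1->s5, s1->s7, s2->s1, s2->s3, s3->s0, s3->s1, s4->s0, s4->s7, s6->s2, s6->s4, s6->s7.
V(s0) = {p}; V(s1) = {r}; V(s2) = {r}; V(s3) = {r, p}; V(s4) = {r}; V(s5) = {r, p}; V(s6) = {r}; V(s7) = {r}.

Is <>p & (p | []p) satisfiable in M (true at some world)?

Yes

Recall that []ψ holds at a world iff ψ holds at every accessible world, and <>ψ holds iff ψ holds at some accessible world.
Let φ = <>p & (p | []p). Evaluate φ at each world:
  s0 (successors {s2}): φ is false.
  s1 (successors {s1, s5, s7}): φ is false.
  s2 (successors {s1, s3}): φ is false.
  s3 (successors {s0, s1}): φ is true.
  s4 (successors {s0, s7}): φ is false.
  s5 (successors ∅): φ is false.
  s6 (successors {s2, s4, s7}): φ is false.
  s7 (successors ∅): φ is false.
Detail at s3 (witness):
  At s3: <>p is true, p | []p is true, so <>p & (p | []p) is true.
    At s3: <>p requires p at some successor in {s0, s1}.
      p holds at s0, so <>p is true at s3.
    At s3: p is true, []p is false, so p | []p is true.
      At s3: []p requires p at every successor {s0, s1}.
        p fails at s1, so []p is false at s3.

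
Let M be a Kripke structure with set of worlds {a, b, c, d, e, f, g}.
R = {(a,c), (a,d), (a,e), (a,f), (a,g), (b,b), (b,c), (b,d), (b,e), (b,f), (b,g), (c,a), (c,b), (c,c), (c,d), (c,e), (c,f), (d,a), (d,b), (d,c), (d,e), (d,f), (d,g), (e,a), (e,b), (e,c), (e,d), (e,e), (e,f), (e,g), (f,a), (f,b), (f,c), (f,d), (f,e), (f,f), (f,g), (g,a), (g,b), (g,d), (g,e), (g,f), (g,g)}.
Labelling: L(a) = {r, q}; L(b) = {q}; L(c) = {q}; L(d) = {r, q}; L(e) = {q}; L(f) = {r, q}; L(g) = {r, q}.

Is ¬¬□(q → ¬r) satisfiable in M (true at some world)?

Let φ = ¬¬□(q → ¬r). Evaluate φ at each world:
  a (successors {c, d, e, f, g}): φ is false.
  b (successors {b, c, d, e, f, g}): φ is false.
  c (successors {a, b, c, d, e, f}): φ is false.
  d (successors {a, b, c, e, f, g}): φ is false.
  e (successors {a, b, c, d, e, f, g}): φ is false.
  f (successors {a, b, c, d, e, f, g}): φ is false.
  g (successors {a, b, d, e, f, g}): φ is false.
For instance, at b:
  At b: ¬□(q → ¬r) is true, so ¬¬□(q → ¬r) is false.
    At b: □(q → ¬r) is false, so ¬□(q → ¬r) is true.
      At b: □(q → ¬r) requires q → ¬r at every successor {b, c, d, e, f, g}.
        q → ¬r fails at d, so □(q → ¬r) is false at b.

No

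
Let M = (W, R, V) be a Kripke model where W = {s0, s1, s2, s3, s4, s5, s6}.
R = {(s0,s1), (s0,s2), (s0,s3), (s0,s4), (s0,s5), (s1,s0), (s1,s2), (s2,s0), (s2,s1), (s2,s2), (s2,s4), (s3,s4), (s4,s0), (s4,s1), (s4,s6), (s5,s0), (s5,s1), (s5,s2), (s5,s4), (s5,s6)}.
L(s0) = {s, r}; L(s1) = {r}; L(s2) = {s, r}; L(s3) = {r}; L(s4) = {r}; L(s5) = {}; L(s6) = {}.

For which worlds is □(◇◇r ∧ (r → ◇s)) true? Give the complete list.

s1, s2, s3, s6

Recall that □ψ holds at a world iff ψ holds at every accessible world, and ◇ψ holds iff ψ holds at some accessible world.
Let φ = □(◇◇r ∧ (r → ◇s)). Evaluate φ at each world:
  s0 (successors {s1, s2, s3, s4, s5}): φ is false.
  s1 (successors {s0, s2}): φ is true.
  s2 (successors {s0, s1, s2, s4}): φ is true.
  s3 (successors {s4}): φ is true.
  s4 (successors {s0, s1, s6}): φ is false.
  s5 (successors {s0, s1, s2, s4, s6}): φ is false.
  s6 (successors ∅): φ is true.
For instance, at s4:
  At s4: □(◇◇r ∧ (r → ◇s)) requires ◇◇r ∧ (r → ◇s) at every successor {s0, s1, s6}.
    ◇◇r ∧ (r → ◇s) fails at s6, so □(◇◇r ∧ (r → ◇s)) is false at s4.
      At s6: ◇◇r is false, r → ◇s is true, so ◇◇r ∧ (r → ◇s) is false.
Satisfying worlds: {s1, s2, s3, s6}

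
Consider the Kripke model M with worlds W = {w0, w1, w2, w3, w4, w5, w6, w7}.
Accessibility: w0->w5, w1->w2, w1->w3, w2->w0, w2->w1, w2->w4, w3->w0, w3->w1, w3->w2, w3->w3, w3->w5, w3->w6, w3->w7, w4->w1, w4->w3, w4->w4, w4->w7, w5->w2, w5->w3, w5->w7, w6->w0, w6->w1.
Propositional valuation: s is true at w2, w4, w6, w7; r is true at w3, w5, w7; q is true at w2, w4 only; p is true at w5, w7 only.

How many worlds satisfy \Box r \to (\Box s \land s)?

Recall that \Box ψ holds at a world iff ψ holds at every accessible world, and \Diamond ψ holds iff ψ holds at some accessible world.
Let φ = \Box r \to (\Box s \land s). Evaluate φ at each world:
  w0 (successors {w5}): φ is false.
  w1 (successors {w2, w3}): φ is true.
  w2 (successors {w0, w1, w4}): φ is true.
  w3 (successors {w0, w1, w2, w3, w5, w6, w7}): φ is true.
  w4 (successors {w1, w3, w4, w7}): φ is true.
  w5 (successors {w2, w3, w7}): φ is true.
  w6 (successors {w0, w1}): φ is true.
  w7 (successors ∅): φ is true.
For instance, at w0:
  At w0: \Box r is true, \Box s \land s is false, so \Box r \to (\Box s \land s) is false.
    At w0: \Box r requires r at every successor {w5}.
      At w5: r is true.
    So \Box r is true at w0.
    At w0: \Box s is false, s is false, so \Box s \land s is false.
      At w0: \Box s requires s at every successor {w5}.
        s fails at w5, so \Box s is false at w0.
Satisfying worlds: {w1, w2, w3, w4, w5, w6, w7}

7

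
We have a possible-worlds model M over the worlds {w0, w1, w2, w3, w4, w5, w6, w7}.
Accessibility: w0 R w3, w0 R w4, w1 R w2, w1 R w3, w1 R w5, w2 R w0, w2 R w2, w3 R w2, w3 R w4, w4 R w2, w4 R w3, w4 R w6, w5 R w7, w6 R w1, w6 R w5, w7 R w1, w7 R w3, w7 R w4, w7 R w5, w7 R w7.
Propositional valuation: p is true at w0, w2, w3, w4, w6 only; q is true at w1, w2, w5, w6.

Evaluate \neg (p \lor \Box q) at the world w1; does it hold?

Yes

Recall that \Box ψ holds at a world iff ψ holds at every accessible world, and \Diamond ψ holds iff ψ holds at some accessible world.
At w1: p \lor \Box q is false, so \neg (p \lor \Box q) is true.
  At w1: p is false, \Box q is false, so p \lor \Box q is false.
    At w1: \Box q requires q at every successor {w2, w3, w5}.
      q fails at w3, so \Box q is false at w1.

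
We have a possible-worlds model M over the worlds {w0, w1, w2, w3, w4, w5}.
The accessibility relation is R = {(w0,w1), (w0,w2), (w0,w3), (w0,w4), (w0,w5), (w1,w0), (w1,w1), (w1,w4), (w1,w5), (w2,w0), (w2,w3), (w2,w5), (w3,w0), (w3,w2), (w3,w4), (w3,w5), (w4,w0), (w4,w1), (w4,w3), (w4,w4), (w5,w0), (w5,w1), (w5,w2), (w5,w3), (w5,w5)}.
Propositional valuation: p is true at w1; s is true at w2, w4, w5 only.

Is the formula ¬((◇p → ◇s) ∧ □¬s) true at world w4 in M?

At w4: (◇p → ◇s) ∧ □¬s is false, so ¬((◇p → ◇s) ∧ □¬s) is true.
  At w4: ◇p → ◇s is true, □¬s is false, so (◇p → ◇s) ∧ □¬s is false.
    At w4: ◇p is true, ◇s is true, so ◇p → ◇s is true.
      At w4: ◇p requires p at some successor in {w0, w1, w3, w4}.
        p holds at w1, so ◇p is true at w4.
      At w4: ◇s requires s at some successor in {w0, w1, w3, w4}.
        s holds at w4, so ◇s is true at w4.
    At w4: □¬s requires ¬s at every successor {w0, w1, w3, w4}.
      ¬s fails at w4, so □¬s is false at w4.

Yes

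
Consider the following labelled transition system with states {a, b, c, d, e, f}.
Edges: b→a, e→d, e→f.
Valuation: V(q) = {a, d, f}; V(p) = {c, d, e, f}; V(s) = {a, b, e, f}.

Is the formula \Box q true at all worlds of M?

Let φ = \Box q. Evaluate φ at each world:
  a (successors ∅): φ is true.
  b (successors {a}): φ is true.
  c (successors ∅): φ is true.
  d (successors ∅): φ is true.
  e (successors {d, f}): φ is true.
  f (successors ∅): φ is true.
For instance, at b:
  At b: \Box q requires q at every successor {a}.
    At a: q is true.
  So \Box q is true at b.

Yes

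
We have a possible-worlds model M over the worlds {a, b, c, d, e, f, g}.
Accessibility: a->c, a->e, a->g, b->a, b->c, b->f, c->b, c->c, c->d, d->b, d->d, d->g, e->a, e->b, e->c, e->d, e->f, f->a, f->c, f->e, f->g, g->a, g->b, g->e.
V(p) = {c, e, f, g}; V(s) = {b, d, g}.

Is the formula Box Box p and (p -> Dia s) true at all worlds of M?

Let φ = Box Box p and (p -> Dia s). Evaluate φ at each world:
  a (successors {c, e, g}): φ is false.
  b (successors {a, c, f}): φ is false.
  c (successors {b, c, d}): φ is false.
  d (successors {b, d, g}): φ is false.
  e (successors {a, b, c, d, f}): φ is false.
  f (successors {a, c, e, g}): φ is false.
  g (successors {a, b, e}): φ is false.
Detail at a (counterexample):
  At a: Box Box p is false, p -> Dia s is true, so Box Box p and (p -> Dia s) is false.
    At a: Box Box p requires Box p at every successor {c, e, g}.
      Box p fails at c, so Box Box p is false at a.
    At a: p is false, Dia s is true, so p -> Dia s is true.
      At a: Dia s requires s at some successor in {c, e, g}.
        s holds at g, so Dia s is true at a.

No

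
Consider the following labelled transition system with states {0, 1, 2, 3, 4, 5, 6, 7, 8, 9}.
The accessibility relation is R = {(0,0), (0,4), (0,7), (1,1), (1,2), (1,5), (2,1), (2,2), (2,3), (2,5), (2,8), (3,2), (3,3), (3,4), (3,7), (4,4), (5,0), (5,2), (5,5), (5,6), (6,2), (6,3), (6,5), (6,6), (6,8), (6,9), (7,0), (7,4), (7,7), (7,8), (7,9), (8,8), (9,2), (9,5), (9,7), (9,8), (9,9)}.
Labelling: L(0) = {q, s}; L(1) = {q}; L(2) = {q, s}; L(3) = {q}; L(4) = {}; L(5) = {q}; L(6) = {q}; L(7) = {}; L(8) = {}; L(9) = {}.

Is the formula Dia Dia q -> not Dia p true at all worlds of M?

Let φ = Dia Dia q -> not Dia p. Evaluate φ at each world:
  0 (successors {0, 4, 7}): φ is true.
  1 (successors {1, 2, 5}): φ is true.
  2 (successors {1, 2, 3, 5, 8}): φ is true.
  3 (successors {2, 3, 4, 7}): φ is true.
  4 (successors {4}): φ is true.
  5 (successors {0, 2, 5, 6}): φ is true.
  6 (successors {2, 3, 5, 6, 8, 9}): φ is true.
  7 (successors {0, 4, 7, 8, 9}): φ is true.
  8 (successors {8}): φ is true.
  9 (successors {2, 5, 7, 8, 9}): φ is true.
For instance, at 6:
  At 6: Dia Dia q is true, not Dia p is true, so Dia Dia q -> not Dia p is true.
    At 6: Dia Dia q requires Dia q at some successor in {2, 3, 5, 6, 8, 9}.
      Dia q holds at 2, so Dia Dia q is true at 6.
    At 6: Dia p is false, so not Dia p is true.
      At 6: Dia p requires p at some successor in {2, 3, 5, 6, 8, 9}.
        At 2: p is false.
        At 3: p is false.
        At 5: p is false.
        At 6: p is false.
        At 8: p is false.
        At 9: p is false.
      So Dia p is false at 6.

Yes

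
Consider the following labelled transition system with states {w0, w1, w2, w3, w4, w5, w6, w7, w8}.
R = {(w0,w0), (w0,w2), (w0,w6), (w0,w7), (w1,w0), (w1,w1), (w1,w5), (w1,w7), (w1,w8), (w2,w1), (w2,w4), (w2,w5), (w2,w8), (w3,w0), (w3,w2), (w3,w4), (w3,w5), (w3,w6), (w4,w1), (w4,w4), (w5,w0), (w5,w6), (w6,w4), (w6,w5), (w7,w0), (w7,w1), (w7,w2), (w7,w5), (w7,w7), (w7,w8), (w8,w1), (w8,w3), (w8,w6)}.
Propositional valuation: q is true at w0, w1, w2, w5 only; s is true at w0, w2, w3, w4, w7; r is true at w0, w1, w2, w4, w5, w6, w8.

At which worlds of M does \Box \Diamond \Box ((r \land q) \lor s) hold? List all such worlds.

w3, w5, w6

Recall that \Box ψ holds at a world iff ψ holds at every accessible world, and \Diamond ψ holds iff ψ holds at some accessible world.
Let φ = \Box \Diamond \Box ((r \land q) \lor s). Evaluate φ at each world:
  w0 (successors {w0, w2, w6, w7}): φ is false.
  w1 (successors {w0, w1, w5, w7, w8}): φ is false.
  w2 (successors {w1, w4, w5, w8}): φ is false.
  w3 (successors {w0, w2, w4, w5, w6}): φ is true.
  w4 (successors {w1, w4}): φ is false.
  w5 (successors {w0, w6}): φ is true.
  w6 (successors {w4, w5}): φ is true.
  w7 (successors {w0, w1, w2, w5, w7, w8}): φ is false.
  w8 (successors {w1, w3, w6}): φ is false.
For instance, at w6:
  At w6: \Box \Diamond \Box ((r \land q) \lor s) requires \Diamond \Box ((r \land q) \lor s) at every successor {w4, w5}.
      At w4: \Diamond \Box ((r \land q) \lor s) requires \Box ((r \land q) \lor s) at some successor in {w1, w4}.
        \Box ((r \land q) \lor s) holds at w4, so \Diamond \Box ((r \land q) \lor s) is true at w4.
      At w5: \Diamond \Box ((r \land q) \lor s) requires \Box ((r \land q) \lor s) at some successor in {w0, w6}.
        \Box ((r \land q) \lor s) holds at w6, so \Diamond \Box ((r \land q) \lor s) is true at w5.
  So \Box \Diamond \Box ((r \land q) \lor s) is true at w6.
Satisfying worlds: {w3, w5, w6}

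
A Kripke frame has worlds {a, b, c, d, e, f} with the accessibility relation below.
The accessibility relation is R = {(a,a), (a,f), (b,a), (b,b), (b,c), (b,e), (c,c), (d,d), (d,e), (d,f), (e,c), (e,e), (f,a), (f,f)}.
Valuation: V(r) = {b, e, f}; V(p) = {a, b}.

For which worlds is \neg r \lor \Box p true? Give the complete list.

Recall that \Box ψ holds at a world iff ψ holds at every accessible world, and \Diamond ψ holds iff ψ holds at some accessible world.
Let φ = \neg r \lor \Box p. Evaluate φ at each world:
  a (successors {a, f}): φ is true.
  b (successors {a, b, c, e}): φ is false.
  c (successors {c}): φ is true.
  d (successors {d, e, f}): φ is true.
  e (successors {c, e}): φ is false.
  f (successors {a, f}): φ is false.
For instance, at a:
  At a: \neg r is true, \Box p is false, so \neg r \lor \Box p is true.
    At a: \Box p requires p at every successor {a, f}.
      p fails at f, so \Box p is false at a.
Satisfying worlds: {a, c, d}

a, c, d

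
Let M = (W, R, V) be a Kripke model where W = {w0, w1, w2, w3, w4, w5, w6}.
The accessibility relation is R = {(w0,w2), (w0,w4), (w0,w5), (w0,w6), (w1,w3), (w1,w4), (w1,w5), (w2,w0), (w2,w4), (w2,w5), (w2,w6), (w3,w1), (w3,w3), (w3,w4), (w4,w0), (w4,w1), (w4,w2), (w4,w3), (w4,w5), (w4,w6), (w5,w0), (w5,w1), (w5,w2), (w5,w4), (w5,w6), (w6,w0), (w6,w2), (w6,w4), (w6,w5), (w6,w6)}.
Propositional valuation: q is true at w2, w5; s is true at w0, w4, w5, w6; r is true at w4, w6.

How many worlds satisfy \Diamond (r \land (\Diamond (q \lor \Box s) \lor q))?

Let φ = \Diamond (r \land (\Diamond (q \lor \Box s) \lor q)). Evaluate φ at each world:
  w0 (successors {w2, w4, w5, w6}): φ is true.
  w1 (successors {w3, w4, w5}): φ is true.
  w2 (successors {w0, w4, w5, w6}): φ is true.
  w3 (successors {w1, w3, w4}): φ is true.
  w4 (successors {w0, w1, w2, w3, w5, w6}): φ is true.
  w5 (successors {w0, w1, w2, w4, w6}): φ is true.
  w6 (successors {w0, w2, w4, w5, w6}): φ is true.
For instance, at w4:
  At w4: \Diamond (r \land (\Diamond (q \lor \Box s) \lor q)) requires r \land (\Diamond (q \lor \Box s) \lor q) at some successor in {w0, w1, w2, w3, w5, w6}.
    r \land (\Diamond (q \lor \Box s) \lor q) holds at w6, so \Diamond (r \land (\Diamond (q \lor \Box s) \lor q)) is true at w4.
      At w6: r is true, \Diamond (q \lor \Box s) \lor q is true, so r \land (\Diamond (q \lor \Box s) \lor q) is true.
Satisfying worlds: {w0, w1, w2, w3, w4, w5, w6}

7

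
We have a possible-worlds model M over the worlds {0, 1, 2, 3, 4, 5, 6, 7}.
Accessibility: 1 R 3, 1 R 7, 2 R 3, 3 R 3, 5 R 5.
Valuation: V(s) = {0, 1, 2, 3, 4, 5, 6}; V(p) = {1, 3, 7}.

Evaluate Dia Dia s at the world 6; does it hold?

No

At 6: no accessible worlds, so Dia Dia s is false.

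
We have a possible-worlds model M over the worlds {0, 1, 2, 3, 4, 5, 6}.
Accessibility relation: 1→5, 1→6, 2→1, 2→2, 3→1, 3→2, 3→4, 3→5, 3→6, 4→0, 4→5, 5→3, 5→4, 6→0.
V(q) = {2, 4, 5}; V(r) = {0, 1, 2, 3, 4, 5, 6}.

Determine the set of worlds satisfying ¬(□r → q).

Let φ = ¬(□r → q). Evaluate φ at each world:
  0 (successors ∅): φ is true.
  1 (successors {5, 6}): φ is true.
  2 (successors {1, 2}): φ is false.
  3 (successors {1, 2, 4, 5, 6}): φ is true.
  4 (successors {0, 5}): φ is false.
  5 (successors {3, 4}): φ is false.
  6 (successors {0}): φ is true.
For instance, at 1:
  At 1: □r → q is false, so ¬(□r → q) is true.
    At 1: □r is true, q is false, so □r → q is false.
      At 1: □r requires r at every successor {5, 6}.
        At 5: r is true.
        At 6: r is true.
      So □r is true at 1.
Satisfying worlds: {0, 1, 3, 6}

0, 1, 3, 6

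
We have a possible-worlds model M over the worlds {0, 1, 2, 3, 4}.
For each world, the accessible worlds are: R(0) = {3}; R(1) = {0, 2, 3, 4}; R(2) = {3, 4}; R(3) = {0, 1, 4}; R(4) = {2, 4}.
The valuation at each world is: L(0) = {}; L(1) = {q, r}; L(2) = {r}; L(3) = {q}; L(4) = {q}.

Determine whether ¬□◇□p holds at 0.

Yes

Recall that □ψ holds at a world iff ψ holds at every accessible world, and ◇ψ holds iff ψ holds at some accessible world.
At 0: □◇□p is false, so ¬□◇□p is true.
  At 0: □◇□p requires ◇□p at every successor {3}.
    ◇□p fails at 3, so □◇□p is false at 0.
      At 3: ◇□p requires □p at some successor in {0, 1, 4}.
        At 0: □p is false.
        At 1: □p is false.
        At 4: □p is false.
      So ◇□p is false at 3.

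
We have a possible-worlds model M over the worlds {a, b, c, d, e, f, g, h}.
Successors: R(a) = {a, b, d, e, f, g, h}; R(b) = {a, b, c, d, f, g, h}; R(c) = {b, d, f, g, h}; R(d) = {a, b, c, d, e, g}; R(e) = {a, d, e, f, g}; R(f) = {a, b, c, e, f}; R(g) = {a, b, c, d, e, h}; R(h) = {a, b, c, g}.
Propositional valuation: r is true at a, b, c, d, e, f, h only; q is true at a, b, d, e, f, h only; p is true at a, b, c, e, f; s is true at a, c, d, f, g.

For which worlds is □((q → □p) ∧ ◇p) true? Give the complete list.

Let φ = □((q → □p) ∧ ◇p). Evaluate φ at each world:
  a (successors {a, b, d, e, f, g, h}): φ is false.
  b (successors {a, b, c, d, f, g, h}): φ is false.
  c (successors {b, d, f, g, h}): φ is false.
  d (successors {a, b, c, d, e, g}): φ is false.
  e (successors {a, d, e, f, g}): φ is false.
  f (successors {a, b, c, e, f}): φ is false.
  g (successors {a, b, c, d, e, h}): φ is false.
  h (successors {a, b, c, g}): φ is false.
For instance, at a:
  At a: □((q → □p) ∧ ◇p) requires (q → □p) ∧ ◇p at every successor {a, b, d, e, f, g, h}.
    (q → □p) ∧ ◇p fails at a, so □((q → □p) ∧ ◇p) is false at a.
      At a: q → □p is false, ◇p is true, so (q → □p) ∧ ◇p is false.
Satisfying worlds: none.

none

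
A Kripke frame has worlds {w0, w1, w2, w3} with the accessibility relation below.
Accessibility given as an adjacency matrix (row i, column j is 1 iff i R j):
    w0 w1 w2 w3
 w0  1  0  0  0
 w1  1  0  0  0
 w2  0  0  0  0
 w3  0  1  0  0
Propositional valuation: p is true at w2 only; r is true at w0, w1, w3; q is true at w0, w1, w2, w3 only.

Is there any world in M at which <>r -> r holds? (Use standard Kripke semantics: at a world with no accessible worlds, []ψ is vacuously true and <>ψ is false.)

Yes

Recall that <>ψ holds at a world iff ψ holds at some accessible world.
Let φ = <>r -> r. Evaluate φ at each world:
  w0 (successors {w0}): φ is true.
  w1 (successors {w0}): φ is true.
  w2 (successors ∅): φ is true.
  w3 (successors {w1}): φ is true.
Detail at w0 (witness):
  At w0: <>r is true, r is true, so <>r -> r is true.
    At w0: <>r requires r at some successor in {w0}.
      r holds at w0, so <>r is true at w0.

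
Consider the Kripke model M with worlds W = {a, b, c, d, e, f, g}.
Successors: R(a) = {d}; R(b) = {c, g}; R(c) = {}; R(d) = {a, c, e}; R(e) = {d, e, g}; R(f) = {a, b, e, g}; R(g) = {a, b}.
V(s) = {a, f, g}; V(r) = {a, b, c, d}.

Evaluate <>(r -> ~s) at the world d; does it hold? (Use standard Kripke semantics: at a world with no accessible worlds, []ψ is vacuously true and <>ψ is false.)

Yes

Recall that <>ψ holds at a world iff ψ holds at some accessible world.
At d: <>(r -> ~s) requires r -> ~s at some successor in {a, c, e}.
  r -> ~s holds at c, so <>(r -> ~s) is true at d.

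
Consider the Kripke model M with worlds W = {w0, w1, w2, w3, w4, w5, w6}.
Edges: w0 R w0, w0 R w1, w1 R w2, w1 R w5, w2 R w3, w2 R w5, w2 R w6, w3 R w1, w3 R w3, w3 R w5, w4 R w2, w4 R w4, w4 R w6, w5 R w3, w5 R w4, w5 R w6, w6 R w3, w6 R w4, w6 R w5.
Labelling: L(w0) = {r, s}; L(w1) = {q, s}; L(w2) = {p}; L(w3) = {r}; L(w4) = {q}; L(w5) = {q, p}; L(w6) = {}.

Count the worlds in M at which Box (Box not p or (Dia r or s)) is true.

4

Let φ = Box (Box not p or (Dia r or s)). Evaluate φ at each world:
  w0 (successors {w0, w1}): φ is true.
  w1 (successors {w2, w5}): φ is true.
  w2 (successors {w3, w5, w6}): φ is true.
  w3 (successors {w1, w3, w5}): φ is true.
  w4 (successors {w2, w4, w6}): φ is false.
  w5 (successors {w3, w4, w6}): φ is false.
  w6 (successors {w3, w4, w5}): φ is false.
For instance, at w1:
  At w1: Box (Box not p or (Dia r or s)) requires Box not p or (Dia r or s) at every successor {w2, w5}.
      At w2: Box not p is false, Dia r or s is true, so Box not p or (Dia r or s) is true.
      At w5: Box not p is true, Dia r or s is true, so Box not p or (Dia r or s) is true.
  So Box (Box not p or (Dia r or s)) is true at w1.
Satisfying worlds: {w0, w1, w2, w3}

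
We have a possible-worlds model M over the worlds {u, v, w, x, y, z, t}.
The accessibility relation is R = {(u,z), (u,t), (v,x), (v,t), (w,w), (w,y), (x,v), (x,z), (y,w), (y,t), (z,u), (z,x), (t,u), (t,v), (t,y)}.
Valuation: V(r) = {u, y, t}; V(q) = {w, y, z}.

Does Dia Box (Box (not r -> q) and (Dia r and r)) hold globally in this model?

No

Recall that Box ψ holds at a world iff ψ holds at every accessible world, and Dia ψ holds iff ψ holds at some accessible world.
Let φ = Dia Box (Box (not r -> q) and (Dia r and r)). Evaluate φ at each world:
  u (successors {z, t}): φ is false.
  v (successors {x, t}): φ is false.
  w (successors {w, y}): φ is false.
  x (successors {v, z}): φ is false.
  y (successors {w, t}): φ is false.
  z (successors {u, x}): φ is false.
  t (successors {u, v, y}): φ is false.
Detail at u (counterexample):
  At u: Dia Box (Box (not r -> q) and (Dia r and r)) requires Box (Box (not r -> q) and (Dia r and r)) at some successor in {z, t}.
    At z: Box (Box (not r -> q) and (Dia r and r)) is false.
    At t: Box (Box (not r -> q) and (Dia r and r)) is false.
  So Dia Box (Box (not r -> q) and (Dia r and r)) is false at u.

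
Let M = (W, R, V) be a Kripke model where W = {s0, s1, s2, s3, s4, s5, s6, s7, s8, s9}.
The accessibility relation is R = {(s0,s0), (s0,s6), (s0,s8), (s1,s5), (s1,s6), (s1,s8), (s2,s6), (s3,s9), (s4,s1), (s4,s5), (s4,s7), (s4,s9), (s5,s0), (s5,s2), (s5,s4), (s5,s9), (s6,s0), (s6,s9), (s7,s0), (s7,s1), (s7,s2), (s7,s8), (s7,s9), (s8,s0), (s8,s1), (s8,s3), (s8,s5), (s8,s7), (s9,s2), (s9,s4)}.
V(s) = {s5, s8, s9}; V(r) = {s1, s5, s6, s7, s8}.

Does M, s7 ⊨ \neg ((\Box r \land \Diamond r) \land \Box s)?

At s7: (\Box r \land \Diamond r) \land \Box s is false, so \neg ((\Box r \land \Diamond r) \land \Box s) is true.
  At s7: \Box r \land \Diamond r is false, \Box s is false, so (\Box r \land \Diamond r) \land \Box s is false.
    At s7: \Box r is false, \Diamond r is true, so \Box r \land \Diamond r is false.
      At s7: \Box r requires r at every successor {s0, s1, s2, s8, s9}.
        r fails at s0, so \Box r is false at s7.
      At s7: \Diamond r requires r at some successor in {s0, s1, s2, s8, s9}.
        r holds at s1, so \Diamond r is true at s7.
    At s7: \Box s requires s at every successor {s0, s1, s2, s8, s9}.
      s fails at s0, so \Box s is false at s7.

Yes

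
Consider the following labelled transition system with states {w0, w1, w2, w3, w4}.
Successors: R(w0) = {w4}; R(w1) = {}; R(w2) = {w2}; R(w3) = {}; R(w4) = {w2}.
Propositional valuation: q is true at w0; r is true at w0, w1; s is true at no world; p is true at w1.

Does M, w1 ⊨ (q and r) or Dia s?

Recall that Dia ψ holds at a world iff ψ holds at some accessible world.
At w1: q and r is false, Dia s is false, so (q and r) or Dia s is false.
  At w1: no accessible worlds, so Dia s is false.

No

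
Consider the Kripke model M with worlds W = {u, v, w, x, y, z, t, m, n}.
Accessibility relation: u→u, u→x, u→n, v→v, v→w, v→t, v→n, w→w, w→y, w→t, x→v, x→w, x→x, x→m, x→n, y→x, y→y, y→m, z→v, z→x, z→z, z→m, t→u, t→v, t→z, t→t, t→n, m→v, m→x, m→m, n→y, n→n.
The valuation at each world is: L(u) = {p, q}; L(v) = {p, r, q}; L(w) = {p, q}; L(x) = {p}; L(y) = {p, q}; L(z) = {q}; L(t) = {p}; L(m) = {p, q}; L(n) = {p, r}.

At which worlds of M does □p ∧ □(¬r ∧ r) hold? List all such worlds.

none

Recall that □ψ holds at a world iff ψ holds at every accessible world, and ◇ψ holds iff ψ holds at some accessible world.
Let φ = □p ∧ □(¬r ∧ r). Evaluate φ at each world:
  u (successors {u, x, n}): φ is false.
  v (successors {v, w, t, n}): φ is false.
  w (successors {w, y, t}): φ is false.
  x (successors {v, w, x, m, n}): φ is false.
  y (successors {x, y, m}): φ is false.
  z (successors {v, x, z, m}): φ is false.
  t (successors {u, v, z, t, n}): φ is false.
  m (successors {v, x, m}): φ is false.
  n (successors {y, n}): φ is false.
For instance, at z:
  At z: □p is false, □(¬r ∧ r) is false, so □p ∧ □(¬r ∧ r) is false.
    At z: □p requires p at every successor {v, x, z, m}.
      p fails at z, so □p is false at z.
    At z: □(¬r ∧ r) requires ¬r ∧ r at every successor {v, x, z, m}.
      ¬r ∧ r fails at v, so □(¬r ∧ r) is false at z.
Satisfying worlds: none.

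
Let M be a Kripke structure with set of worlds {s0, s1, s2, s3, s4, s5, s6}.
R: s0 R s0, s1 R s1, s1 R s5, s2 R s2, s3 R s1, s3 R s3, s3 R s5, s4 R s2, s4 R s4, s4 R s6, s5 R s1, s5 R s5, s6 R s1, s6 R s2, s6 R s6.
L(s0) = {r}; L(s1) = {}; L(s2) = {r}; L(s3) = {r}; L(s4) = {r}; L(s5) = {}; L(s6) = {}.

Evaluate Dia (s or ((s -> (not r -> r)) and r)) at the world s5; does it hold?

Recall that Dia ψ holds at a world iff ψ holds at some accessible world.
At s5: Dia (s or ((s -> (not r -> r)) and r)) requires s or ((s -> (not r -> r)) and r) at some successor in {s1, s5}.
  At s1: s or ((s -> (not r -> r)) and r) is false.
  At s5: s or ((s -> (not r -> r)) and r) is false.
So Dia (s or ((s -> (not r -> r)) and r)) is false at s5.

No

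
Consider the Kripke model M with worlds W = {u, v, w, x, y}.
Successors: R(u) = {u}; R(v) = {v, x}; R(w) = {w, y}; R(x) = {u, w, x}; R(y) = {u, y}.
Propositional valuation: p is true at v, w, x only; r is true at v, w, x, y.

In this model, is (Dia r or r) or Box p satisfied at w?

Yes

At w: Dia r or r is true, Box p is false, so (Dia r or r) or Box p is true.
  At w: Dia r is true, r is true, so Dia r or r is true.
    At w: Dia r requires r at some successor in {w, y}.
      r holds at w, so Dia r is true at w.
  At w: Box p requires p at every successor {w, y}.
    p fails at y, so Box p is false at w.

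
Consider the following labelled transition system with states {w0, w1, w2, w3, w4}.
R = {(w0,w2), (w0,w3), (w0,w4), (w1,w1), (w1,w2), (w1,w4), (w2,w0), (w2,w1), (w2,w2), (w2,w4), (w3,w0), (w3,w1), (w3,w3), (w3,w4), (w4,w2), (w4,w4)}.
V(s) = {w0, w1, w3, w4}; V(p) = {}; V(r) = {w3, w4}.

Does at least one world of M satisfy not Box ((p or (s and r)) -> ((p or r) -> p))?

Let φ = not Box ((p or (s and r)) -> ((p or r) -> p)). Evaluate φ at each world:
  w0 (successors {w2, w3, w4}): φ is true.
  w1 (successors {w1, w2, w4}): φ is true.
  w2 (successors {w0, w1, w2, w4}): φ is true.
  w3 (successors {w0, w1, w3, w4}): φ is true.
  w4 (successors {w2, w4}): φ is true.
Detail at w0 (witness):
  At w0: Box ((p or (s and r)) -> ((p or r) -> p)) is false, so not Box ((p or (s and r)) -> ((p or r) -> p)) is true.
    At w0: Box ((p or (s and r)) -> ((p or r) -> p)) requires (p or (s and r)) -> ((p or r) -> p) at every successor {w2, w3, w4}.
      (p or (s and r)) -> ((p or r) -> p) fails at w3, so Box ((p or (s and r)) -> ((p or r) -> p)) is false at w0.

Yes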